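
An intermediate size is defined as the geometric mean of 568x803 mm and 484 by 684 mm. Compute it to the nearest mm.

Short side: √(568 · 484) = √274912 ≈ 524.3 → 524 mm
Long side: √(803 · 684) = √549252 ≈ 741.1 → 741 mm

524 × 741 mm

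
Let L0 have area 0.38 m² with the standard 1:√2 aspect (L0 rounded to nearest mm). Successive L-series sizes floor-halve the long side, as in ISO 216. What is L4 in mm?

129 × 183 mm

Let L0's short side be w mm. w · w√2 = 0.38 m² = 380,000 mm², so w ≈ 518.4 mm and w√2 ≈ 733.1 mm → L0 = 518 × 733 mm.
L1: ⌊733/2⌋ × 518 = 366 × 518 mm
L2: ⌊518/2⌋ × 366 = 259 × 366 mm
L3: ⌊366/2⌋ × 259 = 183 × 259 mm
L4: ⌊259/2⌋ × 183 = 129 × 183 mm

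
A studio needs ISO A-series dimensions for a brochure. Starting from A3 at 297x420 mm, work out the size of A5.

A4: ⌊420/2⌋ × 297 = 210 × 297 mm
A5: ⌊297/2⌋ × 210 = 148 × 210 mm

148 × 210 mm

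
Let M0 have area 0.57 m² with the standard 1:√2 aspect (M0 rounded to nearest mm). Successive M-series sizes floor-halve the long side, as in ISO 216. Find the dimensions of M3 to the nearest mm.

Let M0's short side be w mm. w · w√2 = 0.57 m² = 570,000 mm², so w ≈ 634.9 mm and w√2 ≈ 897.8 mm → M0 = 635 × 898 mm.
M1: ⌊898/2⌋ × 635 = 449 × 635 mm
M2: ⌊635/2⌋ × 449 = 317 × 449 mm
M3: ⌊449/2⌋ × 317 = 224 × 317 mm

224 × 317 mm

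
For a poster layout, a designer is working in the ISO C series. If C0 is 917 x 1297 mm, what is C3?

324 × 458 mm

C1: ⌊1297/2⌋ × 917 = 648 × 917 mm
C2: ⌊917/2⌋ × 648 = 458 × 648 mm
C3: ⌊648/2⌋ × 458 = 324 × 458 mm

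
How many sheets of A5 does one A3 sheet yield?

Each ISO step halves the sheet: 1 × A3 → 2 × A4 → 4 × A5
From A3 to A5 is 2 halving steps: 2^2 = 4.

4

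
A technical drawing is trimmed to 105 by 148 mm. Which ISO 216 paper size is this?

Aspect ratio 148/105 ≈ 1.410 — close to the ISO √2 ≈ 1.414.
In the A-series (A0 area = 1 m²): A6 = 105 × 148 mm.

A6 (105 × 148 mm)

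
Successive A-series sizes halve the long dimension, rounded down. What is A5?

148 × 210 mm

A0 = 841 × 1189 mm (A0 has area 1 m², aspect 1:√2).
A1: ⌊1189/2⌋ × 841 = 594 × 841 mm
A2: ⌊841/2⌋ × 594 = 420 × 594 mm
A3: ⌊594/2⌋ × 420 = 297 × 420 mm
A4: ⌊420/2⌋ × 297 = 210 × 297 mm
A5: ⌊297/2⌋ × 210 = 148 × 210 mm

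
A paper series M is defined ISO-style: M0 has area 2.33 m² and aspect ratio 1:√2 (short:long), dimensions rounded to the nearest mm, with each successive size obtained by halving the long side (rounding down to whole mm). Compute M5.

226 × 321 mm

Let M0's short side be w mm. w · w√2 = 2.33 m² = 2,330,000 mm², so w ≈ 1283.6 mm and w√2 ≈ 1815.2 mm → M0 = 1284 × 1815 mm.
M1: ⌊1815/2⌋ × 1284 = 907 × 1284 mm
M2: ⌊1284/2⌋ × 907 = 642 × 907 mm
M3: ⌊907/2⌋ × 642 = 453 × 642 mm
M4: ⌊642/2⌋ × 453 = 321 × 453 mm
M5: ⌊453/2⌋ × 321 = 226 × 321 mm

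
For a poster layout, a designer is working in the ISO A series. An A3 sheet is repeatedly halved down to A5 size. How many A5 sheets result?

Each ISO step halves the sheet: 1 × A3 → 2 × A4 → 4 × A5
From A3 to A5 is 2 halving steps: 2^2 = 4.

4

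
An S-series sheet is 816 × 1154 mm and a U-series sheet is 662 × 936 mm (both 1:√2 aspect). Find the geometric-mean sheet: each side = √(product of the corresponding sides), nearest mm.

Short side: √(816 · 662) = √540192 ≈ 735.0 → 735 mm
Long side: √(1154 · 936) = √1080144 ≈ 1039.3 → 1039 mm

735 × 1039 mm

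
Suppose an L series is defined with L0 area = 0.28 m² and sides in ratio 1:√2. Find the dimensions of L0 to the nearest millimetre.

Let the short side be w mm. Then w · w√2 = 0.28 m² = 280,000 mm².
w² = 280,000/√2, so w ≈ 445.0 mm; long side = w√2 ≈ 629.3 mm.

445 × 629 mm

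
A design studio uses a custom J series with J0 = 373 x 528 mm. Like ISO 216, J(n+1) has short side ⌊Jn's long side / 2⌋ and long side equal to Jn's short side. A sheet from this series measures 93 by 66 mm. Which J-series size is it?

J0: 373 × 528 mm
J1: 264 × 373 mm
J2: 186 × 264 mm
J3: 132 × 186 mm
J4: 93 × 132 mm
J5: 66 × 93 mm
J6: 46 × 66 mm
→ matches J5.

J5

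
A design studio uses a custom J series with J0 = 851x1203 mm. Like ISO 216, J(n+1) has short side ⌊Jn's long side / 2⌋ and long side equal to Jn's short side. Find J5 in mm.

150 × 212 mm

J1: ⌊1203/2⌋ × 851 = 601 × 851 mm
J2: ⌊851/2⌋ × 601 = 425 × 601 mm
J3: ⌊601/2⌋ × 425 = 300 × 425 mm
J4: ⌊425/2⌋ × 300 = 212 × 300 mm
J5: ⌊300/2⌋ × 212 = 150 × 212 mm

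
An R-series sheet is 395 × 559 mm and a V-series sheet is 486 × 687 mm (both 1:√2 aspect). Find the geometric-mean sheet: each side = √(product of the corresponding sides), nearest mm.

Short side: √(395 · 486) = √191970 ≈ 438.1 → 438 mm
Long side: √(559 · 687) = √384033 ≈ 619.7 → 620 mm

438 × 620 mm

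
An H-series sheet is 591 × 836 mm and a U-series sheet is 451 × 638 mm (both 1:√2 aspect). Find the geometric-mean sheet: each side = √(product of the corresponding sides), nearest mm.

Short side: √(591 · 451) = √266541 ≈ 516.3 → 516 mm
Long side: √(836 · 638) = √533368 ≈ 730.3 → 730 mm

516 × 730 mm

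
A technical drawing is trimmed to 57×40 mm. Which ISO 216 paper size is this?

C9 (40 × 57 mm)

Aspect ratio 57/40 ≈ 1.425 — close to the ISO √2 ≈ 1.414.
In the C-series (envelope sizes, between A and B): C9 = 40 × 57 mm.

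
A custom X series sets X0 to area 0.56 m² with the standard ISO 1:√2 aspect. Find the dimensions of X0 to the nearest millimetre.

629 × 890 mm

Let the short side be w mm. Then w · w√2 = 0.56 m² = 560,000 mm².
w² = 560,000/√2, so w ≈ 629.3 mm; long side = w√2 ≈ 889.9 mm.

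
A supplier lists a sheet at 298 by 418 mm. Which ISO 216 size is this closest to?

A3 (297 × 420 mm)

Aspect ratio 418/298 ≈ 1.403 — close to the ISO √2 ≈ 1.414.
In the A-series (A0 area = 1 m²): A3 = 297 × 420 mm.
Off by 3 mm total — nearest standard size.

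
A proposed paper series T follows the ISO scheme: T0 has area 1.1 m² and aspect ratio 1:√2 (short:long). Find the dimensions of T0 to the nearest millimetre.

Let the short side be w mm. Then w · w√2 = 1.1 m² = 1,100,000 mm².
w² = 1,100,000/√2, so w ≈ 881.9 mm; long side = w√2 ≈ 1247.3 mm.

882 × 1247 mm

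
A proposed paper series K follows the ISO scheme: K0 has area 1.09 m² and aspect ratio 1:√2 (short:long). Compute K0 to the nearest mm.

Let the short side be w mm. Then w · w√2 = 1.09 m² = 1,090,000 mm².
w² = 1,090,000/√2, so w ≈ 877.9 mm; long side = w√2 ≈ 1241.6 mm.

878 × 1242 mm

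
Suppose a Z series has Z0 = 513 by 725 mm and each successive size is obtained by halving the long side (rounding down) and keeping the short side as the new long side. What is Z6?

64 × 90 mm

Z1 = 362 × 513 mm (from Z0 by 1 halving).
Z2: ⌊513/2⌋ × 362 = 256 × 362 mm
Z3: ⌊362/2⌋ × 256 = 181 × 256 mm
Z4: ⌊256/2⌋ × 181 = 128 × 181 mm
Z5: ⌊181/2⌋ × 128 = 90 × 128 mm
Z6: ⌊128/2⌋ × 90 = 64 × 90 mm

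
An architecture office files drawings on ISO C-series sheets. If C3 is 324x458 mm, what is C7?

81 × 114 mm

C4: ⌊458/2⌋ × 324 = 229 × 324 mm
C5: ⌊324/2⌋ × 229 = 162 × 229 mm
C6: ⌊229/2⌋ × 162 = 114 × 162 mm
C7: ⌊162/2⌋ × 114 = 81 × 114 mm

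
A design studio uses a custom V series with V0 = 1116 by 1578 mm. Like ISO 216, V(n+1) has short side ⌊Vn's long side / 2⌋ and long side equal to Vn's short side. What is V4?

279 × 394 mm

V1 = 789 × 1116 mm (from V0 by 1 halving).
V2: ⌊1116/2⌋ × 789 = 558 × 789 mm
V3: ⌊789/2⌋ × 558 = 394 × 558 mm
V4: ⌊558/2⌋ × 394 = 279 × 394 mm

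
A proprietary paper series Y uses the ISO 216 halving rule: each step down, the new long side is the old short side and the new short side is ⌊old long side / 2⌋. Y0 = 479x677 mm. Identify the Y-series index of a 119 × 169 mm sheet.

Y4

Y0: 479 × 677 mm
Y1: 338 × 479 mm
Y2: 239 × 338 mm
Y3: 169 × 239 mm
Y4: 119 × 169 mm
Y5: 84 × 119 mm
→ matches Y4.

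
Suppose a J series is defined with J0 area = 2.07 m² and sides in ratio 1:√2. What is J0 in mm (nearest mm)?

1210 × 1711 mm

Let the short side be w mm. Then w · w√2 = 2.07 m² = 2,070,000 mm².
w² = 2,070,000/√2, so w ≈ 1209.8 mm; long side = w√2 ≈ 1711.0 mm.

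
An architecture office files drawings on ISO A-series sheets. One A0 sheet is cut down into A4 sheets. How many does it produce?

Each ISO step halves the sheet: 1 × A0 → 2 × A1 → 4 × A2 → 8 × A3 → …
From A0 to A4 is 4 halving steps: 2^4 = 16.

16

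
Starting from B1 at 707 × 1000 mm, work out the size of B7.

88 × 125 mm

B2: ⌊1000/2⌋ × 707 = 500 × 707 mm
B3: ⌊707/2⌋ × 500 = 353 × 500 mm
B4: ⌊500/2⌋ × 353 = 250 × 353 mm
B5: ⌊353/2⌋ × 250 = 176 × 250 mm
B6: ⌊250/2⌋ × 176 = 125 × 176 mm
B7: ⌊176/2⌋ × 125 = 88 × 125 mm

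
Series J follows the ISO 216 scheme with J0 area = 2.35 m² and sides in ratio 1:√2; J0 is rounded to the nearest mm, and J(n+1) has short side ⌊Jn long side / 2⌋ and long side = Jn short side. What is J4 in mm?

322 × 455 mm

Let J0's short side be w mm. w · w√2 = 2.35 m² = 2,350,000 mm², so w ≈ 1289.1 mm and w√2 ≈ 1823.0 mm → J0 = 1289 × 1823 mm.
J1: ⌊1823/2⌋ × 1289 = 911 × 1289 mm
J2: ⌊1289/2⌋ × 911 = 644 × 911 mm
J3: ⌊911/2⌋ × 644 = 455 × 644 mm
J4: ⌊644/2⌋ × 455 = 322 × 455 mm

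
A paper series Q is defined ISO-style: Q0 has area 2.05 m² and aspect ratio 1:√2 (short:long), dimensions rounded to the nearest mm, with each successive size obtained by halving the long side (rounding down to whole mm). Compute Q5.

Let Q0's short side be w mm. w · w√2 = 2.05 m² = 2,050,000 mm², so w ≈ 1204.0 mm and w√2 ≈ 1702.7 mm → Q0 = 1204 × 1703 mm.
Q1: ⌊1703/2⌋ × 1204 = 851 × 1204 mm
Q2: ⌊1204/2⌋ × 851 = 602 × 851 mm
Q3: ⌊851/2⌋ × 602 = 425 × 602 mm
Q4: ⌊602/2⌋ × 425 = 301 × 425 mm
Q5: ⌊425/2⌋ × 301 = 212 × 301 mm

212 × 301 mm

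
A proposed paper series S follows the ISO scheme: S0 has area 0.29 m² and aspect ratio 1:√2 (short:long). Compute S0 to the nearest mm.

Let the short side be w mm. Then w · w√2 = 0.29 m² = 290,000 mm².
w² = 290,000/√2, so w ≈ 452.8 mm; long side = w√2 ≈ 640.4 mm.

453 × 640 mm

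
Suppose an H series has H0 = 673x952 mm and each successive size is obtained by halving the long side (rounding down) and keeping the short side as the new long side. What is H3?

238 × 336 mm

H1: ⌊952/2⌋ × 673 = 476 × 673 mm
H2: ⌊673/2⌋ × 476 = 336 × 476 mm
H3: ⌊476/2⌋ × 336 = 238 × 336 mm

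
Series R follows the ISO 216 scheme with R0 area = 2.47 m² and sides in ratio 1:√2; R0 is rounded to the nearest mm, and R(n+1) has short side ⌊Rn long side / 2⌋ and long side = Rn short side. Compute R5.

233 × 330 mm

Let R0's short side be w mm. w · w√2 = 2.47 m² = 2,470,000 mm², so w ≈ 1321.6 mm and w√2 ≈ 1869.0 mm → R0 = 1322 × 1869 mm.
R1: ⌊1869/2⌋ × 1322 = 934 × 1322 mm
R2: ⌊1322/2⌋ × 934 = 661 × 934 mm
R3: ⌊934/2⌋ × 661 = 467 × 661 mm
R4: ⌊661/2⌋ × 467 = 330 × 467 mm
R5: ⌊467/2⌋ × 330 = 233 × 330 mm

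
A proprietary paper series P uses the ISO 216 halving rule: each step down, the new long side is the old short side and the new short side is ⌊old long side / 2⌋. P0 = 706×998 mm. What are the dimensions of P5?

124 × 176 mm

P1 = 499 × 706 mm (from P0 by 1 halving).
P2: ⌊706/2⌋ × 499 = 353 × 499 mm
P3: ⌊499/2⌋ × 353 = 249 × 353 mm
P4: ⌊353/2⌋ × 249 = 176 × 249 mm
P5: ⌊249/2⌋ × 176 = 124 × 176 mm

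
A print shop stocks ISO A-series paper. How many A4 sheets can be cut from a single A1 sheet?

A1 = 594 × 841 mm; A4 = 210 × 297 mm.
Each halving step doubles the count; 3 steps from A1 to A4.
2^3 = 8.

8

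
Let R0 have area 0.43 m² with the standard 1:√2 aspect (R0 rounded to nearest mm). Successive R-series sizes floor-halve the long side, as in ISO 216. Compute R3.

195 × 275 mm

Let R0's short side be w mm. w · w√2 = 0.43 m² = 430,000 mm², so w ≈ 551.4 mm and w√2 ≈ 779.8 mm → R0 = 551 × 780 mm.
R1: ⌊780/2⌋ × 551 = 390 × 551 mm
R2: ⌊551/2⌋ × 390 = 275 × 390 mm
R3: ⌊390/2⌋ × 275 = 195 × 275 mm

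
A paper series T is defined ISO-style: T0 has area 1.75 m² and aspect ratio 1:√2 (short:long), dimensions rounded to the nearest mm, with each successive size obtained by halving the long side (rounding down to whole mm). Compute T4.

Let T0's short side be w mm. w · w√2 = 1.75 m² = 1,750,000 mm², so w ≈ 1112.4 mm and w√2 ≈ 1573.2 mm → T0 = 1112 × 1573 mm.
T1: ⌊1573/2⌋ × 1112 = 786 × 1112 mm
T2: ⌊1112/2⌋ × 786 = 556 × 786 mm
T3: ⌊786/2⌋ × 556 = 393 × 556 mm
T4: ⌊556/2⌋ × 393 = 278 × 393 mm

278 × 393 mm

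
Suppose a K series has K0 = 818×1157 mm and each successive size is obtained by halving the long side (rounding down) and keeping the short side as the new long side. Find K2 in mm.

K1: ⌊1157/2⌋ × 818 = 578 × 818 mm
K2: ⌊818/2⌋ × 578 = 409 × 578 mm

409 × 578 mm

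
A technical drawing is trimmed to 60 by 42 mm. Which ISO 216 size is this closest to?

Aspect ratio 60/42 ≈ 1.429 — close to the ISO √2 ≈ 1.414.
In the B-series (B0 = 1000 × 1414 mm): B9 = 44 × 62 mm.
Off by 4 mm total — nearest standard size.

B9 (44 × 62 mm)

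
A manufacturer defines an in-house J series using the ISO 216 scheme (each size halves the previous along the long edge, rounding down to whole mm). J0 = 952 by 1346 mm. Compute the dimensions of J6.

119 × 168 mm

J1: ⌊1346/2⌋ × 952 = 673 × 952 mm
J2: ⌊952/2⌋ × 673 = 476 × 673 mm
J3: ⌊673/2⌋ × 476 = 336 × 476 mm
J4: ⌊476/2⌋ × 336 = 238 × 336 mm
J5: ⌊336/2⌋ × 238 = 168 × 238 mm
J6: ⌊238/2⌋ × 168 = 119 × 168 mm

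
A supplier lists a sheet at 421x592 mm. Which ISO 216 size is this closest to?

Aspect ratio 592/421 ≈ 1.406 — close to the ISO √2 ≈ 1.414.
In the A-series (A0 area = 1 m²): A2 = 420 × 594 mm.
Off by 3 mm total — nearest standard size.

A2 (420 × 594 mm)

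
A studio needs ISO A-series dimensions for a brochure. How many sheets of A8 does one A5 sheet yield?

8

A5 = 148 × 210 mm; A8 = 52 × 74 mm.
Each halving step doubles the count; 3 steps from A5 to A8.
2^3 = 8.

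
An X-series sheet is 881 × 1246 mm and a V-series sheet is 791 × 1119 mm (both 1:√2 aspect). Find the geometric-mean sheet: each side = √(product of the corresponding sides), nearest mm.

Short side: √(881 · 791) = √696871 ≈ 834.8 → 835 mm
Long side: √(1246 · 1119) = √1394274 ≈ 1180.8 → 1181 mm

835 × 1181 mm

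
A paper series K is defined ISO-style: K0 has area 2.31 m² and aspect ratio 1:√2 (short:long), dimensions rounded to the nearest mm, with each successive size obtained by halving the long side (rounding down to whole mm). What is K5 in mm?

225 × 319 mm

Let K0's short side be w mm. w · w√2 = 2.31 m² = 2,310,000 mm², so w ≈ 1278.1 mm and w√2 ≈ 1807.4 mm → K0 = 1278 × 1807 mm.
K1: ⌊1807/2⌋ × 1278 = 903 × 1278 mm
K2: ⌊1278/2⌋ × 903 = 639 × 903 mm
K3: ⌊903/2⌋ × 639 = 451 × 639 mm
K4: ⌊639/2⌋ × 451 = 319 × 451 mm
K5: ⌊451/2⌋ × 319 = 225 × 319 mm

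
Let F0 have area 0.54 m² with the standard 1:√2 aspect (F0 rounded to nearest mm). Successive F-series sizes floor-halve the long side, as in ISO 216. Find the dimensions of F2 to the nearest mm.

Let F0's short side be w mm. w · w√2 = 0.54 m² = 540,000 mm², so w ≈ 617.9 mm and w√2 ≈ 873.9 mm → F0 = 618 × 874 mm.
F1: ⌊874/2⌋ × 618 = 437 × 618 mm
F2: ⌊618/2⌋ × 437 = 309 × 437 mm

309 × 437 mm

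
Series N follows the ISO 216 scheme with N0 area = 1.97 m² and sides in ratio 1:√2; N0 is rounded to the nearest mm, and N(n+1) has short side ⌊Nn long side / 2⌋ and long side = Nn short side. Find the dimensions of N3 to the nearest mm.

417 × 590 mm

Let N0's short side be w mm. w · w√2 = 1.97 m² = 1,970,000 mm², so w ≈ 1180.3 mm and w√2 ≈ 1669.1 mm → N0 = 1180 × 1669 mm.
N1: ⌊1669/2⌋ × 1180 = 834 × 1180 mm
N2: ⌊1180/2⌋ × 834 = 590 × 834 mm
N3: ⌊834/2⌋ × 590 = 417 × 590 mm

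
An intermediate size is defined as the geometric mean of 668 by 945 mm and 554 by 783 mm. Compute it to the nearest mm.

Short side: √(668 · 554) = √370072 ≈ 608.3 → 608 mm
Long side: √(945 · 783) = √739935 ≈ 860.2 → 860 mm

608 × 860 mm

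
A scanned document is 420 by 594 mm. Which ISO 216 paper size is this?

Aspect ratio 594/420 ≈ 1.414 — close to the ISO √2 ≈ 1.414.
In the A-series (A0 area = 1 m²): A2 = 420 × 594 mm.

A2 (420 × 594 mm)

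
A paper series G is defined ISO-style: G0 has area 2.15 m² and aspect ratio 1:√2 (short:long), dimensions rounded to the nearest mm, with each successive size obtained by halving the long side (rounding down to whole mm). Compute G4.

Let G0's short side be w mm. w · w√2 = 2.15 m² = 2,150,000 mm², so w ≈ 1233.0 mm and w√2 ≈ 1743.7 mm → G0 = 1233 × 1744 mm.
G1: ⌊1744/2⌋ × 1233 = 872 × 1233 mm
G2: ⌊1233/2⌋ × 872 = 616 × 872 mm
G3: ⌊872/2⌋ × 616 = 436 × 616 mm
G4: ⌊616/2⌋ × 436 = 308 × 436 mm

308 × 436 mm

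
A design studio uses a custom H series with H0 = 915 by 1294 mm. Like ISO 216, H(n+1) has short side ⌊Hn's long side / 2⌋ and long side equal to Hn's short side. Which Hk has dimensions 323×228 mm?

H4

H0: 915 × 1294 mm
H1: 647 × 915 mm
H2: 457 × 647 mm
H3: 323 × 457 mm
H4: 228 × 323 mm
H5: 161 × 228 mm
→ matches H4.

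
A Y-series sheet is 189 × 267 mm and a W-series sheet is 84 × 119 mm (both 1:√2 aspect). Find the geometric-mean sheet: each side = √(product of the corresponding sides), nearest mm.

126 × 178 mm

Short side: √(189 · 84) = √15876 ≈ 126.0 → 126 mm
Long side: √(267 · 119) = √31773 ≈ 178.2 → 178 mm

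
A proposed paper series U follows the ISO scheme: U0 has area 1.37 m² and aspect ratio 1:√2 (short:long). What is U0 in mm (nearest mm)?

984 × 1392 mm

Let the short side be w mm. Then w · w√2 = 1.37 m² = 1,370,000 mm².
w² = 1,370,000/√2, so w ≈ 984.2 mm; long side = w√2 ≈ 1391.9 mm.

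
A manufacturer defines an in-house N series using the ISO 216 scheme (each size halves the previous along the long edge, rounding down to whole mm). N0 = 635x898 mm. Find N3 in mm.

224 × 317 mm

N1: ⌊898/2⌋ × 635 = 449 × 635 mm
N2: ⌊635/2⌋ × 449 = 317 × 449 mm
N3: ⌊449/2⌋ × 317 = 224 × 317 mm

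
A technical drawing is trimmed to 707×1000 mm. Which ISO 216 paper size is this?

Aspect ratio 1000/707 ≈ 1.414 — close to the ISO √2 ≈ 1.414.
In the B-series (B0 = 1000 × 1414 mm): B1 = 707 × 1000 mm.

B1 (707 × 1000 mm)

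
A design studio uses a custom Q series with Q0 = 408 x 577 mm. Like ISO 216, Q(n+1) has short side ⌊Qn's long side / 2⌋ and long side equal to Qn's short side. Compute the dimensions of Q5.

Q1 = 288 × 408 mm (from Q0 by 1 halving).
Q2: ⌊408/2⌋ × 288 = 204 × 288 mm
Q3: ⌊288/2⌋ × 204 = 144 × 204 mm
Q4: ⌊204/2⌋ × 144 = 102 × 144 mm
Q5: ⌊144/2⌋ × 102 = 72 × 102 mm

72 × 102 mm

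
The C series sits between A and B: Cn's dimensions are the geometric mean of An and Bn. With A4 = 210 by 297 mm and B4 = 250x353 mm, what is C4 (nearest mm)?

Short side: √(210 · 250) = √52500 ≈ 229.1 → 229 mm
Long side: √(297 · 353) = √104841 ≈ 323.8 → 324 mm

229 × 324 mm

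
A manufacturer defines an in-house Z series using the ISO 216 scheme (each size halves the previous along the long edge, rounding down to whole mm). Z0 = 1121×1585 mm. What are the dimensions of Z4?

280 × 396 mm

Z1: ⌊1585/2⌋ × 1121 = 792 × 1121 mm
Z2: ⌊1121/2⌋ × 792 = 560 × 792 mm
Z3: ⌊792/2⌋ × 560 = 396 × 560 mm
Z4: ⌊560/2⌋ × 396 = 280 × 396 mm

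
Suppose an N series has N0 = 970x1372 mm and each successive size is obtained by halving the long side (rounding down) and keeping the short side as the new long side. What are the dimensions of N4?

N1: ⌊1372/2⌋ × 970 = 686 × 970 mm
N2: ⌊970/2⌋ × 686 = 485 × 686 mm
N3: ⌊686/2⌋ × 485 = 343 × 485 mm
N4: ⌊485/2⌋ × 343 = 242 × 343 mm

242 × 343 mm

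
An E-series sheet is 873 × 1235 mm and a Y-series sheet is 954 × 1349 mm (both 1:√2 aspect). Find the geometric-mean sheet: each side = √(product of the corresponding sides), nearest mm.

913 × 1291 mm

Short side: √(873 · 954) = √832842 ≈ 912.6 → 913 mm
Long side: √(1235 · 1349) = √1666015 ≈ 1290.7 → 1291 mm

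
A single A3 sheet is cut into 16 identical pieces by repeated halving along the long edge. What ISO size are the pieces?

16 = 2^4, so 4 halving steps.
A3 → A4 → … → A7 after 4 steps.

A7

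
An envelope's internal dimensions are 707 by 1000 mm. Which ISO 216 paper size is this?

Aspect ratio 1000/707 ≈ 1.414 — close to the ISO √2 ≈ 1.414.
In the B-series (B0 = 1000 × 1414 mm): B1 = 707 × 1000 mm.

B1 (707 × 1000 mm)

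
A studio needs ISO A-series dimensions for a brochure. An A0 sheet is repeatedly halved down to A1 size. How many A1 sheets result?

2

A0 = 841 × 1189 mm; A1 = 594 × 841 mm.
Each halving step doubles the count; 1 step from A0 to A1.
2^1 = 2.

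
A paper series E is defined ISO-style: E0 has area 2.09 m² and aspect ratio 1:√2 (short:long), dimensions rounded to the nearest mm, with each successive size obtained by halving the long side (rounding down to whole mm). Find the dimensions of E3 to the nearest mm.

429 × 608 mm

Let E0's short side be w mm. w · w√2 = 2.09 m² = 2,090,000 mm², so w ≈ 1215.7 mm and w√2 ≈ 1719.2 mm → E0 = 1216 × 1719 mm.
E1: ⌊1719/2⌋ × 1216 = 859 × 1216 mm
E2: ⌊1216/2⌋ × 859 = 608 × 859 mm
E3: ⌊859/2⌋ × 608 = 429 × 608 mm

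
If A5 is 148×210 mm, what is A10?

A6: ⌊210/2⌋ × 148 = 105 × 148 mm
A7: ⌊148/2⌋ × 105 = 74 × 105 mm
A8: ⌊105/2⌋ × 74 = 52 × 74 mm
A9: ⌊74/2⌋ × 52 = 37 × 52 mm
A10: ⌊52/2⌋ × 37 = 26 × 37 mm

26 × 37 mm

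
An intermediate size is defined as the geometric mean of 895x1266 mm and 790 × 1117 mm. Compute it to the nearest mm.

Short side: √(895 · 790) = √707050 ≈ 840.9 → 841 mm
Long side: √(1266 · 1117) = √1414122 ≈ 1189.2 → 1189 mm

841 × 1189 mm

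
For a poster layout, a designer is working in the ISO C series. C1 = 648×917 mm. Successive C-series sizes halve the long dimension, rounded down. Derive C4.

229 × 324 mm

C2: ⌊917/2⌋ × 648 = 458 × 648 mm
C3: ⌊648/2⌋ × 458 = 324 × 458 mm
C4: ⌊458/2⌋ × 324 = 229 × 324 mm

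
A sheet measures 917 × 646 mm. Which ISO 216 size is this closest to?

Aspect ratio 917/646 ≈ 1.420 — close to the ISO √2 ≈ 1.414.
In the C-series (envelope sizes, between A and B): C1 = 648 × 917 mm.
Off by 2 mm total — nearest standard size.

C1 (648 × 917 mm)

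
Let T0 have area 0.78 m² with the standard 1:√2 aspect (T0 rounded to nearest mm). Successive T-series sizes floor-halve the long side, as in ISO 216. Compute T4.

Let T0's short side be w mm. w · w√2 = 0.78 m² = 780,000 mm², so w ≈ 742.7 mm and w√2 ≈ 1050.3 mm → T0 = 743 × 1050 mm.
T1: ⌊1050/2⌋ × 743 = 525 × 743 mm
T2: ⌊743/2⌋ × 525 = 371 × 525 mm
T3: ⌊525/2⌋ × 371 = 262 × 371 mm
T4: ⌊371/2⌋ × 262 = 185 × 262 mm

185 × 262 mm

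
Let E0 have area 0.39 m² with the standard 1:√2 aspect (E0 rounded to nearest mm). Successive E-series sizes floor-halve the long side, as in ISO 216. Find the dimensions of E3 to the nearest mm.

185 × 262 mm

Let E0's short side be w mm. w · w√2 = 0.39 m² = 390,000 mm², so w ≈ 525.1 mm and w√2 ≈ 742.7 mm → E0 = 525 × 743 mm.
E1: ⌊743/2⌋ × 525 = 371 × 525 mm
E2: ⌊525/2⌋ × 371 = 262 × 371 mm
E3: ⌊371/2⌋ × 262 = 185 × 262 mm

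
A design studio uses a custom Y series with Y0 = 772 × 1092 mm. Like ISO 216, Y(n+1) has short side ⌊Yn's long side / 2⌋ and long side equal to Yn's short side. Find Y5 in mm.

136 × 193 mm

Y1: ⌊1092/2⌋ × 772 = 546 × 772 mm
Y2: ⌊772/2⌋ × 546 = 386 × 546 mm
Y3: ⌊546/2⌋ × 386 = 273 × 386 mm
Y4: ⌊386/2⌋ × 273 = 193 × 273 mm
Y5: ⌊273/2⌋ × 193 = 136 × 193 mm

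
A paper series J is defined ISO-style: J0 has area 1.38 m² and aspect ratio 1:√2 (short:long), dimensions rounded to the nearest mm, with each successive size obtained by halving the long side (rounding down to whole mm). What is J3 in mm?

Let J0's short side be w mm. w · w√2 = 1.38 m² = 1,380,000 mm², so w ≈ 987.8 mm and w√2 ≈ 1397.0 mm → J0 = 988 × 1397 mm.
J1: ⌊1397/2⌋ × 988 = 698 × 988 mm
J2: ⌊988/2⌋ × 698 = 494 × 698 mm
J3: ⌊698/2⌋ × 494 = 349 × 494 mm

349 × 494 mm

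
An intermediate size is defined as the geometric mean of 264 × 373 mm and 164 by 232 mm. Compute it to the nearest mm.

Short side: √(264 · 164) = √43296 ≈ 208.1 → 208 mm
Long side: √(373 · 232) = √86536 ≈ 294.2 → 294 mm

208 × 294 mm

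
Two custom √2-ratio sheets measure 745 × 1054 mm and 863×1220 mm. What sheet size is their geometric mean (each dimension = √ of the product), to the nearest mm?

802 × 1134 mm

Short side: √(745 · 863) = √642935 ≈ 801.8 → 802 mm
Long side: √(1054 · 1220) = √1285880 ≈ 1134.0 → 1134 mm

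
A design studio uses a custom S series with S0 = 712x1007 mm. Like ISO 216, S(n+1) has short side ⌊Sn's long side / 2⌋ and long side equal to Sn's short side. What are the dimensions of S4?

178 × 251 mm

S1: ⌊1007/2⌋ × 712 = 503 × 712 mm
S2: ⌊712/2⌋ × 503 = 356 × 503 mm
S3: ⌊503/2⌋ × 356 = 251 × 356 mm
S4: ⌊356/2⌋ × 251 = 178 × 251 mm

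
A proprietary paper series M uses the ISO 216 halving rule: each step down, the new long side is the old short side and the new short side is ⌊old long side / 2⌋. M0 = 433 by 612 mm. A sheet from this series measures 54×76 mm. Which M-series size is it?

M0: 433 × 612 mm
M1: 306 × 433 mm
M2: 216 × 306 mm
M3: 153 × 216 mm
M4: 108 × 153 mm
M5: 76 × 108 mm
M6: 54 × 76 mm
M7: 38 × 54 mm
→ matches M6.

M6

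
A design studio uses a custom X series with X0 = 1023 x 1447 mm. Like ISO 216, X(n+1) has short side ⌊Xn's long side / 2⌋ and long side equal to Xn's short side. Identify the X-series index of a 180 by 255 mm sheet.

X0: 1023 × 1447 mm
X1: 723 × 1023 mm
X2: 511 × 723 mm
X3: 361 × 511 mm
X4: 255 × 361 mm
X5: 180 × 255 mm
X6: 127 × 180 mm
→ matches X5.

X5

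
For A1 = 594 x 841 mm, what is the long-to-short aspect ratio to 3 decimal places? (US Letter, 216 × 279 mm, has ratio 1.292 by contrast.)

841 / 594 = 1.416
ISO 216 targets √2 ≈ 1.414; the +0.002 deviation is from mm rounding.

1.416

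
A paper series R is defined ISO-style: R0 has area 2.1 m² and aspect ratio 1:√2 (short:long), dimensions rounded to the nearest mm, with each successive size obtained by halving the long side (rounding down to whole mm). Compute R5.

215 × 304 mm

Let R0's short side be w mm. w · w√2 = 2.1 m² = 2,100,000 mm², so w ≈ 1218.6 mm and w√2 ≈ 1723.3 mm → R0 = 1219 × 1723 mm.
R1: ⌊1723/2⌋ × 1219 = 861 × 1219 mm
R2: ⌊1219/2⌋ × 861 = 609 × 861 mm
R3: ⌊861/2⌋ × 609 = 430 × 609 mm
R4: ⌊609/2⌋ × 430 = 304 × 430 mm
R5: ⌊430/2⌋ × 304 = 215 × 304 mm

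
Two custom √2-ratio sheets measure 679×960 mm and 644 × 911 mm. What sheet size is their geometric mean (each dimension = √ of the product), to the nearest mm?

661 × 935 mm

Short side: √(679 · 644) = √437276 ≈ 661.3 → 661 mm
Long side: √(960 · 911) = √874560 ≈ 935.2 → 935 mm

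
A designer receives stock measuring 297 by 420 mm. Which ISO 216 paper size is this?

A3 (297 × 420 mm)

Aspect ratio 420/297 ≈ 1.414 — close to the ISO √2 ≈ 1.414.
In the A-series (A0 area = 1 m²): A3 = 297 × 420 mm.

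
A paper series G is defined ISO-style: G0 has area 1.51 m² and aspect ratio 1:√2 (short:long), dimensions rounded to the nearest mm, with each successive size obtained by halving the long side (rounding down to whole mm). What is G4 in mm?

Let G0's short side be w mm. w · w√2 = 1.51 m² = 1,510,000 mm², so w ≈ 1033.3 mm and w√2 ≈ 1461.3 mm → G0 = 1033 × 1461 mm.
G1: ⌊1461/2⌋ × 1033 = 730 × 1033 mm
G2: ⌊1033/2⌋ × 730 = 516 × 730 mm
G3: ⌊730/2⌋ × 516 = 365 × 516 mm
G4: ⌊516/2⌋ × 365 = 258 × 365 mm

258 × 365 mm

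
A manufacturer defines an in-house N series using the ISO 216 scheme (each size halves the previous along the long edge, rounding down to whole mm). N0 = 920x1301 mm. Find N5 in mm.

N1: ⌊1301/2⌋ × 920 = 650 × 920 mm
N2: ⌊920/2⌋ × 650 = 460 × 650 mm
N3: ⌊650/2⌋ × 460 = 325 × 460 mm
N4: ⌊460/2⌋ × 325 = 230 × 325 mm
N5: ⌊325/2⌋ × 230 = 162 × 230 mm

162 × 230 mm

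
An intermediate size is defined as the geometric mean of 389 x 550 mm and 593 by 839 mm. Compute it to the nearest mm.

Short side: √(389 · 593) = √230677 ≈ 480.3 → 480 mm
Long side: √(550 · 839) = √461450 ≈ 679.3 → 679 mm

480 × 679 mm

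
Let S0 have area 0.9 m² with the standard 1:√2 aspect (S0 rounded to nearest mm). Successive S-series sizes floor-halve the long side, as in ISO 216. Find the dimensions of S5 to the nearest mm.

Let S0's short side be w mm. w · w√2 = 0.9 m² = 900,000 mm², so w ≈ 797.7 mm and w√2 ≈ 1128.2 mm → S0 = 798 × 1128 mm.
S1: ⌊1128/2⌋ × 798 = 564 × 798 mm
S2: ⌊798/2⌋ × 564 = 399 × 564 mm
S3: ⌊564/2⌋ × 399 = 282 × 399 mm
S4: ⌊399/2⌋ × 282 = 199 × 282 mm
S5: ⌊282/2⌋ × 199 = 141 × 199 mm

141 × 199 mm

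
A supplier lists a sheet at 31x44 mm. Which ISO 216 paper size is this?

Aspect ratio 44/31 ≈ 1.419 — close to the ISO √2 ≈ 1.414.
In the B-series (B0 = 1000 × 1414 mm): B10 = 31 × 44 mm.

B10 (31 × 44 mm)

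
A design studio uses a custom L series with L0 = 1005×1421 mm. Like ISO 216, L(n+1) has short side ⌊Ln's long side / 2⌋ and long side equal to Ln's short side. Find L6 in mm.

L1: ⌊1421/2⌋ × 1005 = 710 × 1005 mm
L2: ⌊1005/2⌋ × 710 = 502 × 710 mm
L3: ⌊710/2⌋ × 502 = 355 × 502 mm
L4: ⌊502/2⌋ × 355 = 251 × 355 mm
L5: ⌊355/2⌋ × 251 = 177 × 251 mm
L6: ⌊251/2⌋ × 177 = 125 × 177 mm

125 × 177 mm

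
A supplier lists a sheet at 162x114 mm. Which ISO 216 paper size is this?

Aspect ratio 162/114 ≈ 1.421 — close to the ISO √2 ≈ 1.414.
In the C-series (envelope sizes, between A and B): C6 = 114 × 162 mm.

C6 (114 × 162 mm)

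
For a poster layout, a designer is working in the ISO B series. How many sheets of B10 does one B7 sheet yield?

8

Each ISO step halves the sheet: 1 × B7 → 2 × B8 → 4 × B9 → 8 × B10
From B7 to B10 is 3 halving steps: 2^3 = 8.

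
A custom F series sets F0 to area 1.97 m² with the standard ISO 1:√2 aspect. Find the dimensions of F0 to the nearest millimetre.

1180 × 1669 mm

Let the short side be w mm. Then w · w√2 = 1.97 m² = 1,970,000 mm².
w² = 1,970,000/√2, so w ≈ 1180.3 mm; long side = w√2 ≈ 1669.1 mm.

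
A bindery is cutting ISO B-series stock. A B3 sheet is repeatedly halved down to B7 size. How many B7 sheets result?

16

B3 = 353 × 500 mm; B7 = 88 × 125 mm.
Each halving step doubles the count; 4 steps from B3 to B7.
2^4 = 16.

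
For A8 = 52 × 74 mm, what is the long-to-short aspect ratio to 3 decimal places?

74 / 52 = 1.423
ISO 216 targets √2 ≈ 1.414; the +0.009 deviation is from mm rounding.

1.423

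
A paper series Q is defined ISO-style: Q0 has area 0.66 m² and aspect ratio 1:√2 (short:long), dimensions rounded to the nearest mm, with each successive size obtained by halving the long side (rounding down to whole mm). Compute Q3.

241 × 341 mm

Let Q0's short side be w mm. w · w√2 = 0.66 m² = 660,000 mm², so w ≈ 683.1 mm and w√2 ≈ 966.1 mm → Q0 = 683 × 966 mm.
Q1: ⌊966/2⌋ × 683 = 483 × 683 mm
Q2: ⌊683/2⌋ × 483 = 341 × 483 mm
Q3: ⌊483/2⌋ × 341 = 241 × 341 mm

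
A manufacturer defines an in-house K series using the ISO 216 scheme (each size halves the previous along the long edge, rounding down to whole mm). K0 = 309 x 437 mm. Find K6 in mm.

38 × 54 mm

K1 = 218 × 309 mm (from K0 by 1 halving).
K2: ⌊309/2⌋ × 218 = 154 × 218 mm
K3: ⌊218/2⌋ × 154 = 109 × 154 mm
K4: ⌊154/2⌋ × 109 = 77 × 109 mm
K5: ⌊109/2⌋ × 77 = 54 × 77 mm
K6: ⌊77/2⌋ × 54 = 38 × 54 mm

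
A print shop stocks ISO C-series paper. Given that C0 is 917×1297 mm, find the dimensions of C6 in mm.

C1: ⌊1297/2⌋ × 917 = 648 × 917 mm
C2: ⌊917/2⌋ × 648 = 458 × 648 mm
C3: ⌊648/2⌋ × 458 = 324 × 458 mm
C4: ⌊458/2⌋ × 324 = 229 × 324 mm
C5: ⌊324/2⌋ × 229 = 162 × 229 mm
C6: ⌊229/2⌋ × 162 = 114 × 162 mm

114 × 162 mm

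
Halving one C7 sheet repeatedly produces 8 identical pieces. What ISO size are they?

8 = 2^3, so 3 halving steps.
C7 → C8 → … → C10 after 3 steps.

C10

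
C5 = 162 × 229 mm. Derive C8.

C6: ⌊229/2⌋ × 162 = 114 × 162 mm
C7: ⌊162/2⌋ × 114 = 81 × 114 mm
C8: ⌊114/2⌋ × 81 = 57 × 81 mm

57 × 81 mm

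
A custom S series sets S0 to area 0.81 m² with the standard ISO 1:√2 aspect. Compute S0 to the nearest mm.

Let the short side be w mm. Then w · w√2 = 0.81 m² = 810,000 mm².
w² = 810,000/√2, so w ≈ 756.8 mm; long side = w√2 ≈ 1070.3 mm.

757 × 1070 mm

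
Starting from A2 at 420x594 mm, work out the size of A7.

74 × 105 mm

A3: ⌊594/2⌋ × 420 = 297 × 420 mm
A4: ⌊420/2⌋ × 297 = 210 × 297 mm
A5: ⌊297/2⌋ × 210 = 148 × 210 mm
A6: ⌊210/2⌋ × 148 = 105 × 148 mm
A7: ⌊148/2⌋ × 105 = 74 × 105 mm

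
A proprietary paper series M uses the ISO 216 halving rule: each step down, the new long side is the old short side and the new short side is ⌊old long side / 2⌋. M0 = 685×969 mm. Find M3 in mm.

M1: ⌊969/2⌋ × 685 = 484 × 685 mm
M2: ⌊685/2⌋ × 484 = 342 × 484 mm
M3: ⌊484/2⌋ × 342 = 242 × 342 mm

242 × 342 mm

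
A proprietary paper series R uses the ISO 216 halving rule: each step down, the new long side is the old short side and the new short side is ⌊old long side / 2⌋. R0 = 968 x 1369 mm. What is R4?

R1: ⌊1369/2⌋ × 968 = 684 × 968 mm
R2: ⌊968/2⌋ × 684 = 484 × 684 mm
R3: ⌊684/2⌋ × 484 = 342 × 484 mm
R4: ⌊484/2⌋ × 342 = 242 × 342 mm

242 × 342 mm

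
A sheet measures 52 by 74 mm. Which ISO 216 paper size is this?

A8 (52 × 74 mm)

Aspect ratio 74/52 ≈ 1.423 — close to the ISO √2 ≈ 1.414.
In the A-series (A0 area = 1 m²): A8 = 52 × 74 mm.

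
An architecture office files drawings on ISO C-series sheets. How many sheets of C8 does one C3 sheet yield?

Each ISO step halves the sheet: 1 × C3 → 2 × C4 → 4 × C5 → 8 × C6 → …
From C3 to C8 is 5 halving steps: 2^5 = 32.

32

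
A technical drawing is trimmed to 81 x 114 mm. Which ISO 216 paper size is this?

Aspect ratio 114/81 ≈ 1.407 — close to the ISO √2 ≈ 1.414.
In the C-series (envelope sizes, between A and B): C7 = 81 × 114 mm.

C7 (81 × 114 mm)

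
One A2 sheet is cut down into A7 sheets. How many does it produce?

32

Each ISO step halves the sheet: 1 × A2 → 2 × A3 → 4 × A4 → 8 × A5 → …
From A2 to A7 is 5 halving steps: 2^5 = 32.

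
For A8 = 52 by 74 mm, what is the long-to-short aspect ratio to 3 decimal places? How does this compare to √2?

74 / 52 = 1.423
ISO 216 targets √2 ≈ 1.414; the +0.009 deviation is from mm rounding.

1.423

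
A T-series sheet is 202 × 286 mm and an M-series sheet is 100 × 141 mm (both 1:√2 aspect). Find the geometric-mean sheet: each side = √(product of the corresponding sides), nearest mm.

142 × 201 mm

Short side: √(202 · 100) = √20200 ≈ 142.1 → 142 mm
Long side: √(286 · 141) = √40326 ≈ 200.8 → 201 mm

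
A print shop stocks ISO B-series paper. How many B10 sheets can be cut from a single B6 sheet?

Each ISO step halves the sheet: 1 × B6 → 2 × B7 → 4 × B8 → 8 × B9 → …
From B6 to B10 is 4 halving steps: 2^4 = 16.

16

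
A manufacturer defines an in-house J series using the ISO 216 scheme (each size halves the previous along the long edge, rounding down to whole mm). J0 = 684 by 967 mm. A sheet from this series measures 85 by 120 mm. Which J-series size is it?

J0: 684 × 967 mm
J1: 483 × 684 mm
J2: 342 × 483 mm
J3: 241 × 342 mm
J4: 171 × 241 mm
J5: 120 × 171 mm
J6: 85 × 120 mm
J7: 60 × 85 mm
→ matches J6.

J6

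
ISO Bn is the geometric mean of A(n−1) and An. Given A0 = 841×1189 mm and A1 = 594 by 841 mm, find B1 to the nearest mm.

Short side: √(841 · 594) = √499554 ≈ 706.8 → 707 mm
Long side: √(1189 · 841) = √999949 ≈ 1000.0 → 1000 mm

707 × 1000 mm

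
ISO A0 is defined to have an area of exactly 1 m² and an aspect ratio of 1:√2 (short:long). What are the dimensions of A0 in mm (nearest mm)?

Let the short side be w mm. Then the long side is w√2 and w · w√2 = 10⁶ mm².
w² = 10⁶/√2, so w = 1000 / 2^(1/4) ≈ 840.9 mm; long side = 1000 · 2^(1/4) ≈ 1189.2 mm.

841 × 1189 mm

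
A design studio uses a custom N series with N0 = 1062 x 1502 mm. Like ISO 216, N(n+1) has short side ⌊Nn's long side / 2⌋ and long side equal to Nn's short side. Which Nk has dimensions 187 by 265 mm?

N5

N0: 1062 × 1502 mm
N1: 751 × 1062 mm
N2: 531 × 751 mm
N3: 375 × 531 mm
N4: 265 × 375 mm
N5: 187 × 265 mm
N6: 132 × 187 mm
→ matches N5.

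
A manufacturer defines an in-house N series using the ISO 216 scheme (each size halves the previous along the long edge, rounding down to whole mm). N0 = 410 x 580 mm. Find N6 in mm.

N1 = 290 × 410 mm (from N0 by 1 halving).
N2: ⌊410/2⌋ × 290 = 205 × 290 mm
N3: ⌊290/2⌋ × 205 = 145 × 205 mm
N4: ⌊205/2⌋ × 145 = 102 × 145 mm
N5: ⌊145/2⌋ × 102 = 72 × 102 mm
N6: ⌊102/2⌋ × 72 = 51 × 72 mm

51 × 72 mm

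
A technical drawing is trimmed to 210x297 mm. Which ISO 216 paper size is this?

A4 (210 × 297 mm)

Aspect ratio 297/210 ≈ 1.414 — close to the ISO √2 ≈ 1.414.
In the A-series (A0 area = 1 m²): A4 = 210 × 297 mm.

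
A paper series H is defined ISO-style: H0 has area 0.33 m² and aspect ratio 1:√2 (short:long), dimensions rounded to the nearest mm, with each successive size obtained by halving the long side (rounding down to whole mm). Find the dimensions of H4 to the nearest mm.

Let H0's short side be w mm. w · w√2 = 0.33 m² = 330,000 mm², so w ≈ 483.1 mm and w√2 ≈ 683.1 mm → H0 = 483 × 683 mm.
H1: ⌊683/2⌋ × 483 = 341 × 483 mm
H2: ⌊483/2⌋ × 341 = 241 × 341 mm
H3: ⌊341/2⌋ × 241 = 170 × 241 mm
H4: ⌊241/2⌋ × 170 = 120 × 170 mm

120 × 170 mm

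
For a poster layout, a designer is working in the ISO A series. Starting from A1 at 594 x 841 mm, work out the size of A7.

A2: ⌊841/2⌋ × 594 = 420 × 594 mm
A3: ⌊594/2⌋ × 420 = 297 × 420 mm
A4: ⌊420/2⌋ × 297 = 210 × 297 mm
A5: ⌊297/2⌋ × 210 = 148 × 210 mm
A6: ⌊210/2⌋ × 148 = 105 × 148 mm
A7: ⌊148/2⌋ × 105 = 74 × 105 mm

74 × 105 mm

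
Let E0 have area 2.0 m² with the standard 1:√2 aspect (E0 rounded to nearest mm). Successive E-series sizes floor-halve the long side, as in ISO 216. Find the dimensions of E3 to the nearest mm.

Let E0's short side be w mm. w · w√2 = 2.0 m² = 2,000,000 mm², so w ≈ 1189.2 mm and w√2 ≈ 1681.8 mm → E0 = 1189 × 1682 mm.
E1: ⌊1682/2⌋ × 1189 = 841 × 1189 mm
E2: ⌊1189/2⌋ × 841 = 594 × 841 mm
E3: ⌊841/2⌋ × 594 = 420 × 594 mm

420 × 594 mm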